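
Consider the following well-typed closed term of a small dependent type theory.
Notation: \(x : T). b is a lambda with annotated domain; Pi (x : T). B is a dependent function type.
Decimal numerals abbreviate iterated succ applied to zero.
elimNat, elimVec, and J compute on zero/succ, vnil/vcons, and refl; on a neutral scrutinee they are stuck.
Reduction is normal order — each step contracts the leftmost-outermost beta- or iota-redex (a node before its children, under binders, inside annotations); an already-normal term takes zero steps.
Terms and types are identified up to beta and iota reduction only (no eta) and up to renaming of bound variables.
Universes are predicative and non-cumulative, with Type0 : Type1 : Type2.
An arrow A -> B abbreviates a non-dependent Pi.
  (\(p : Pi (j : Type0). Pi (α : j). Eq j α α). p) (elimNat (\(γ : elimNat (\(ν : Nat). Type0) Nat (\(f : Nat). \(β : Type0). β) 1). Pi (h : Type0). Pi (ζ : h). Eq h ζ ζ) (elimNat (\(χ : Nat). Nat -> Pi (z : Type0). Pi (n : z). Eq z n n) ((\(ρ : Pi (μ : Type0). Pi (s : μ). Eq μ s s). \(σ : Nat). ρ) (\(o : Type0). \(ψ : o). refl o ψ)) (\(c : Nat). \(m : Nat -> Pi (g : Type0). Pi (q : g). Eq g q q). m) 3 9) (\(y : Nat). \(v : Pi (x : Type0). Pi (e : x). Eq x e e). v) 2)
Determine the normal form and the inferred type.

reduced normal form:
  \(p : Type0). \(j : p). refl p j
the term's type:
  Pi (p : Type0). Pi (j : p). Eq p j j
observation: 20 normal-order steps normalize the term, beginning with a beta-redex.


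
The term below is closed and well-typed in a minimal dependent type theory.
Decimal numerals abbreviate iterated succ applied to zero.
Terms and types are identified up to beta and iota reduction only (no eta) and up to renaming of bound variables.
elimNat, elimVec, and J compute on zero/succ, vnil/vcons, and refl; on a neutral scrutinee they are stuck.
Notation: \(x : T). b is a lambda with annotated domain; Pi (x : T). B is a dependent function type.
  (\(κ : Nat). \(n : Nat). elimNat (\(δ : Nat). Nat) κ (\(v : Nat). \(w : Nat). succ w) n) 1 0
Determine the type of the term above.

the term's type:
  Nat


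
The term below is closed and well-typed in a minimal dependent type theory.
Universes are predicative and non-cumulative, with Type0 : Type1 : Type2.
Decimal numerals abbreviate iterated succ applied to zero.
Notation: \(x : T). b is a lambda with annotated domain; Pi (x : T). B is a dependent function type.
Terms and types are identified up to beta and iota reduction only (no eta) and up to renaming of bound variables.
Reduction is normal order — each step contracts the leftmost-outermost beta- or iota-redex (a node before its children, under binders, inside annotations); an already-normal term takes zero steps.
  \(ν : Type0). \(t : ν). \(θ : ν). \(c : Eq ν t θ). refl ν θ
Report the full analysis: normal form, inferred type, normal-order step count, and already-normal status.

reduced normal form:
  \(ν : Type0). \(t : ν). \(θ : ν). \(c : Eq ν t θ). refl ν θ
inferred type:
  Pi (ν : Type0). Pi (t : ν). Pi (θ : ν). Pi (c : Eq ν t θ). Eq ν θ θ
normal-order step count: 0
already normal: yes


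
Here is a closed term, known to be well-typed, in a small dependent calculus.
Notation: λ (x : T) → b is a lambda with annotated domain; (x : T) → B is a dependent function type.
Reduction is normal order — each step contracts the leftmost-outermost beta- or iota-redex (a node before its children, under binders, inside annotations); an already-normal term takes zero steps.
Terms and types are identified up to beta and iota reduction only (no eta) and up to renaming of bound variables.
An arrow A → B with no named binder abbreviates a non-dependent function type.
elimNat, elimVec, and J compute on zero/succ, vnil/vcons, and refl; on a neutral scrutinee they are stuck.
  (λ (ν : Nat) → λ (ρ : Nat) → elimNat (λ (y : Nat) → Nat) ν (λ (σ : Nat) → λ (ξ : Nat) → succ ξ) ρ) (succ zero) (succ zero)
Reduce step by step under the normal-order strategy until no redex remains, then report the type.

normal-order reduction:
  (λ (ν : Nat) → λ (ρ : Nat) → elimNat (λ (y : Nat) → Nat) ν (λ (σ : Nat) → λ (ξ : Nat) → succ ξ) ρ) (succ zero) (succ zero)
  ~> (λ (ν : Nat) → elimNat (λ (ρ : Nat) → Nat) (succ zero) (λ (y : Nat) → λ (σ : Nat) → succ σ) ν) (succ zero)
  ~> elimNat (λ (ν : Nat) → Nat) (succ zero) (λ (ρ : Nat) → λ (y : Nat) → succ y) (succ zero)
  ~> (λ (ν : Nat) → λ (ρ : Nat) → succ ρ) zero (elimNat (λ (y : Nat) → Nat) (succ zero) (λ (σ : Nat) → λ (ξ : Nat) → succ ξ) zero)
  ~> (λ (ν : Nat) → succ ν) (elimNat (λ (ρ : Nat) → Nat) (succ zero) (λ (y : Nat) → λ (σ : Nat) → succ σ) zero)
  ~> succ (elimNat (λ (ν : Nat) → Nat) (succ zero) (λ (ρ : Nat) → λ (y : Nat) → succ y) zero)
  ~> succ (succ zero)
inferred type:
  Nat


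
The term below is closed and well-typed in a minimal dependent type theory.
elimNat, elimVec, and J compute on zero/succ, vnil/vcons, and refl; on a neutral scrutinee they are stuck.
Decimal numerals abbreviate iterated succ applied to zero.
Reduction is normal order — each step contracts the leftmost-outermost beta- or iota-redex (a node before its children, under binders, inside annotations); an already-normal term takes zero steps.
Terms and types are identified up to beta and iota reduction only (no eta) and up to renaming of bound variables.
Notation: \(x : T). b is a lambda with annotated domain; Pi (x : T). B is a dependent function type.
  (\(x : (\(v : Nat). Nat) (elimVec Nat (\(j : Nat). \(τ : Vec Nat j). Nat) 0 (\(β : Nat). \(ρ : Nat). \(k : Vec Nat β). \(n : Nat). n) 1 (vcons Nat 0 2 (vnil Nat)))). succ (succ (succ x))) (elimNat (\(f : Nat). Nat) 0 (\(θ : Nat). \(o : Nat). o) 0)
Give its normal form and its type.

reduced normal form:
  3
type:
  Nat
observation: reduction starts at a beta-redex, and 2 normal-order steps reach the normal form.


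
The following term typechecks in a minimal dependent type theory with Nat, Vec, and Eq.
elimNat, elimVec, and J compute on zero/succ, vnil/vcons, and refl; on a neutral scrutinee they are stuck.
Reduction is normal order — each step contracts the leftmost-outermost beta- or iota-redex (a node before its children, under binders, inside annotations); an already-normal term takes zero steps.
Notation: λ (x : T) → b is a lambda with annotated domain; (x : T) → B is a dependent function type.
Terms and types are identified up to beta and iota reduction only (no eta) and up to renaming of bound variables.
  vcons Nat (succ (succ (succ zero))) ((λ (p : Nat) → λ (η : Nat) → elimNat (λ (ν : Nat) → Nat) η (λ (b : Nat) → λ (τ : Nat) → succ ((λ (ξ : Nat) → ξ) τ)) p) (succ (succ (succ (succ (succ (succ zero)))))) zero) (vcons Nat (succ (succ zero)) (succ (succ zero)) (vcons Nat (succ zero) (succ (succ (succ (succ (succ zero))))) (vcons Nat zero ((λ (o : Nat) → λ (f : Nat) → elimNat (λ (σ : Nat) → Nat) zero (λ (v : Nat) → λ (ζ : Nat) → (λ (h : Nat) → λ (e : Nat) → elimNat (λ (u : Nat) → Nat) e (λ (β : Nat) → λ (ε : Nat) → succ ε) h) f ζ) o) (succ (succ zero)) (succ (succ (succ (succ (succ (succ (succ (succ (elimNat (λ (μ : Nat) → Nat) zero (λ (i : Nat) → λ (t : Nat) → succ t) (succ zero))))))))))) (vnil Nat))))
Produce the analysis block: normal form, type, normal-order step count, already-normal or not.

resulting normal form:
  vcons Nat (succ (succ (succ zero))) (succ (succ (succ (succ (succ (succ zero)))))) (vcons Nat (succ (succ zero)) (succ (succ zero)) (vcons Nat (succ zero) (succ (succ (succ (succ (succ zero))))) (vcons Nat zero (succ (succ (succ (succ (succ (succ (succ (succ (succ (succ (succ (succ (succ (succ (succ (succ (succ (succ zero)))))))))))))))))) (vnil Nat))))
inferred type:
  Vec Nat (succ (succ (succ (succ zero))))
reduction steps (normal order): 104
started in normal form: no
first redex: a beta-redex


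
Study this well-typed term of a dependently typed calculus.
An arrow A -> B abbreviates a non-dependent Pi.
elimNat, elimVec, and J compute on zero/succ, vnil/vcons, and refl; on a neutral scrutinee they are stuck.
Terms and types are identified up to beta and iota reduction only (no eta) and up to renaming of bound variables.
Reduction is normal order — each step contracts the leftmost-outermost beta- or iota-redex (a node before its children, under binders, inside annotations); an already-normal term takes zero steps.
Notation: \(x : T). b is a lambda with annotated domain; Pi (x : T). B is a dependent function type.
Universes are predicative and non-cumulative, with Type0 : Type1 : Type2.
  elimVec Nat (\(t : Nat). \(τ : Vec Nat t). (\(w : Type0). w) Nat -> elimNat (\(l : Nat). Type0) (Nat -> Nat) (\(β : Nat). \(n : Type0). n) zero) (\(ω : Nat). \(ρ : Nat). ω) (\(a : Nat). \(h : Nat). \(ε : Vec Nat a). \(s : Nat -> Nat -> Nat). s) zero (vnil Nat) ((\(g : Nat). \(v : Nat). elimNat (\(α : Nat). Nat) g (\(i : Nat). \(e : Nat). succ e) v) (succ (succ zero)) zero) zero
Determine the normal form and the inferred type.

reduced normal form:
  succ (succ zero)
type:
  Nat


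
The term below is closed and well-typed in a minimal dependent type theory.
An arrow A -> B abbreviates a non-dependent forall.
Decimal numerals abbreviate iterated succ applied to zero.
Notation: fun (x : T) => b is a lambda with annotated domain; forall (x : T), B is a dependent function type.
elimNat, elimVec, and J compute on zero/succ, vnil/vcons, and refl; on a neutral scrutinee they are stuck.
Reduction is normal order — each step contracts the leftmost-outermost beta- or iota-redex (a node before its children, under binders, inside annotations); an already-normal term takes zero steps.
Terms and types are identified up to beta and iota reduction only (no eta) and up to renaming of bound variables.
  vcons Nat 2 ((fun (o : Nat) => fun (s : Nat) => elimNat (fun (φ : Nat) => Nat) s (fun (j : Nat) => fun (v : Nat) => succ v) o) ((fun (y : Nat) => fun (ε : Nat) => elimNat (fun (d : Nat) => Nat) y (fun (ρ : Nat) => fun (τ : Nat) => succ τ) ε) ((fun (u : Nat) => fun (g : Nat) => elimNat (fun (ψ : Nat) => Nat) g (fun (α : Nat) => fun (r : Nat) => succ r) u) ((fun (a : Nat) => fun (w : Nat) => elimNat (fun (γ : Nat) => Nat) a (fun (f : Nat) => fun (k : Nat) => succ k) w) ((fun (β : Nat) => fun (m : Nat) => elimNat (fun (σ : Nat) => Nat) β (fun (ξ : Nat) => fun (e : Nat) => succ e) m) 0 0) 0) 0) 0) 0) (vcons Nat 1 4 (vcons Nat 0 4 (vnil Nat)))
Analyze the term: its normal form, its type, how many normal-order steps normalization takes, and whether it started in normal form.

resulting normal form:
  vcons Nat 2 0 (vcons Nat 1 4 (vcons Nat 0 4 (vnil Nat)))
the term's type:
  Vec Nat 3
reduction steps (normal order): 15
started in normal form: no
first contracted redex: a beta-redex


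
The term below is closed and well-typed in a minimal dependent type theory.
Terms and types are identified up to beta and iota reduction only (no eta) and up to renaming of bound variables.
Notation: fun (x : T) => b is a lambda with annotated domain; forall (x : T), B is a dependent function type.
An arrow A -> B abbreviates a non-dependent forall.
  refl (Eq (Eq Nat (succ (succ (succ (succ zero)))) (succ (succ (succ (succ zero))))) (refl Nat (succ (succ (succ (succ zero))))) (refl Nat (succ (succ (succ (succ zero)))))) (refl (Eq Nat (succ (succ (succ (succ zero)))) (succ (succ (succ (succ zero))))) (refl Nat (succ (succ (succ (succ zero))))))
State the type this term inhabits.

inferred type:
  Eq (Eq (Eq Nat (succ (succ (succ (succ zero)))) (succ (succ (succ (succ zero))))) (refl Nat (succ (succ (succ (succ zero))))) (refl Nat (succ (succ (succ (succ zero)))))) (refl (Eq Nat (succ (succ (succ (succ zero)))) (succ (succ (succ (succ zero))))) (refl Nat (succ (succ (succ (succ zero)))))) (refl (Eq Nat (succ (succ (succ (succ zero)))) (succ (succ (succ (succ zero))))) (refl Nat (succ (succ (succ (succ zero))))))


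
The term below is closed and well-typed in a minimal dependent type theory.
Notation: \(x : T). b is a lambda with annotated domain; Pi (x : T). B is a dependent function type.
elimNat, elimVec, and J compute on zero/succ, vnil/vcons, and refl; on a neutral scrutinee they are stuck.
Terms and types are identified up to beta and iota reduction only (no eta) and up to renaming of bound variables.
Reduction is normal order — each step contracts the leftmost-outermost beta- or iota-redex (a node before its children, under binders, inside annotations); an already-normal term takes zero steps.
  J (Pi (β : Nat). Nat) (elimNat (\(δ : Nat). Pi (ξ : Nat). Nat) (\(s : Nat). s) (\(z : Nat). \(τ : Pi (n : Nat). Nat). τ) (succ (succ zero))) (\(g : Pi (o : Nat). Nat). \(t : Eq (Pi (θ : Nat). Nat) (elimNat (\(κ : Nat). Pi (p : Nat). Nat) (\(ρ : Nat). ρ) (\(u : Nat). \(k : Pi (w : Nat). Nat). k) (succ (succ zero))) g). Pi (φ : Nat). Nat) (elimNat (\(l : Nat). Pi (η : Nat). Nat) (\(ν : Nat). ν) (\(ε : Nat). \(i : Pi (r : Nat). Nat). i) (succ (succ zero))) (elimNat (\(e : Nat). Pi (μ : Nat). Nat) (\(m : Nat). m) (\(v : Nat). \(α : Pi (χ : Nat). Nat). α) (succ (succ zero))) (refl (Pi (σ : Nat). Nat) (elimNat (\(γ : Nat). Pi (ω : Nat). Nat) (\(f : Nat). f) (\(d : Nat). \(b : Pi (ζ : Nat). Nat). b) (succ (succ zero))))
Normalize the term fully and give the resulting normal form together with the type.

normal form:
  \(β : Nat). β
the term's type:
  Pi (β : Nat). Nat
observation: the leftmost-outermost redex is a J iota-redex, and normalization takes 8 steps.


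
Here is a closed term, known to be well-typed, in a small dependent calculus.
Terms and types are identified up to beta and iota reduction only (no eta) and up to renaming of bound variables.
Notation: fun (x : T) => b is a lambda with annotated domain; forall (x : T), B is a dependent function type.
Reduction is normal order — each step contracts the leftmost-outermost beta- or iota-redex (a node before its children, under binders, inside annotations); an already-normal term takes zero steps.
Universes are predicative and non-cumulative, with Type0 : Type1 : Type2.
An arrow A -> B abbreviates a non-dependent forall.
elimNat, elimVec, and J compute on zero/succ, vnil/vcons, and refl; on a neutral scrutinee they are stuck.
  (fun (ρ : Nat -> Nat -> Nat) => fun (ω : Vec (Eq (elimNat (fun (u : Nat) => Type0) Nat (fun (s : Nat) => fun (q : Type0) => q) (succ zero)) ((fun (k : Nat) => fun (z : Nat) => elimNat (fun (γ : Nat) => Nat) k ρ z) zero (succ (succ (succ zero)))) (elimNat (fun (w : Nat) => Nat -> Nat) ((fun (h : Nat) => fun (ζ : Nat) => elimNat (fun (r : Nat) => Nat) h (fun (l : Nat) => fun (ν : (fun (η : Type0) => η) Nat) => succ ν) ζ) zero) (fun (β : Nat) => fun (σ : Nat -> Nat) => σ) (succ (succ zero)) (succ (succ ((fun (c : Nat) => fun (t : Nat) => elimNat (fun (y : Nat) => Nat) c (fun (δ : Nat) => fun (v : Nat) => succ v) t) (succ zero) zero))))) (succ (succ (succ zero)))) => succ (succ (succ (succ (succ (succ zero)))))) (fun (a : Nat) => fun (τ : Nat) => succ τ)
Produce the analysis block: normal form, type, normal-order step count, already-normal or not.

resulting normal form:
  fun (ρ : Vec (Eq Nat (succ (succ (succ zero))) (succ (succ (succ zero)))) (succ (succ (succ zero)))) => succ (succ (succ (succ (succ (succ zero)))))
inferred type:
  Vec (Eq Nat (succ (succ (succ zero))) (succ (succ (succ zero)))) (succ (succ (succ zero))) -> Nat
normal-order step count: 40
started in normal form: no
first redex: a beta-redex


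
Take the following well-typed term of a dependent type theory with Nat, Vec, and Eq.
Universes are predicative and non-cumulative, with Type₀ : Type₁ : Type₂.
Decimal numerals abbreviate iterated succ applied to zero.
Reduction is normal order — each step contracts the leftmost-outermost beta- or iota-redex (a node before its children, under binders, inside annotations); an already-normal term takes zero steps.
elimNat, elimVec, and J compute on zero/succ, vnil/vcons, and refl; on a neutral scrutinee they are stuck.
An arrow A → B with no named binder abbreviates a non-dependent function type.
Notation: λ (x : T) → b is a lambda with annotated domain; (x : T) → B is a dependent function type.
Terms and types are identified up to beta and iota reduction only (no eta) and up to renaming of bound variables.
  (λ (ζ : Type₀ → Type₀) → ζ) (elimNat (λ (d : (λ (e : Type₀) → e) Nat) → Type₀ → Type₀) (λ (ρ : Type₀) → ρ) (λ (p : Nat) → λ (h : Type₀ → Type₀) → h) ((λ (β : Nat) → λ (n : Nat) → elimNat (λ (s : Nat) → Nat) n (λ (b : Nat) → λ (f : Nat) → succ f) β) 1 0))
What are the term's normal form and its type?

normal form:
  λ (ζ : Type₀) → ζ
inferred type:
  Type₀ → Type₀
observation: normalization takes exactly 12 steps under the normal-order strategy.


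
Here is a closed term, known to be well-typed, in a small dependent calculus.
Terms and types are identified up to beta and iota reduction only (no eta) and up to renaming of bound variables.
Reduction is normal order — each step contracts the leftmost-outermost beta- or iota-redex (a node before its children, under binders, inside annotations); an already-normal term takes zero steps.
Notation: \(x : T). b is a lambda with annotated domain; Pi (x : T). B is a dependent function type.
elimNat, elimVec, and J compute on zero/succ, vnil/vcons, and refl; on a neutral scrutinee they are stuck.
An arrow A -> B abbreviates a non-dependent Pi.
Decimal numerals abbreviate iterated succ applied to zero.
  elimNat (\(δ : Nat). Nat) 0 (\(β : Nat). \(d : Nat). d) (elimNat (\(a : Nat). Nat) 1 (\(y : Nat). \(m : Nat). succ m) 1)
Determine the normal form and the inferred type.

resulting normal form:
  0
the term's type:
  Nat


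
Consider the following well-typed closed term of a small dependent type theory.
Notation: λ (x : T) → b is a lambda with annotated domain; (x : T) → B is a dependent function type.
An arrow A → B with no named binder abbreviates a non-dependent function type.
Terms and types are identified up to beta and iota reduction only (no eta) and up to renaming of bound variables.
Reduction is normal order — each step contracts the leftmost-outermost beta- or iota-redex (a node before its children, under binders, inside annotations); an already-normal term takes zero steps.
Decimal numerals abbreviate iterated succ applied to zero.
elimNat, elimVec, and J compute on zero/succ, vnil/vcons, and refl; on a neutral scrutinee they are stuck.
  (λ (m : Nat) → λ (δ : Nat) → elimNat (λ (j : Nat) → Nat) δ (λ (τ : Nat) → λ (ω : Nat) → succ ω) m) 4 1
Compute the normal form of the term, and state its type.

resulting normal form:
  5
the term's type:
  Nat
observation: normalization takes exactly 15 steps under the normal-order strategy.


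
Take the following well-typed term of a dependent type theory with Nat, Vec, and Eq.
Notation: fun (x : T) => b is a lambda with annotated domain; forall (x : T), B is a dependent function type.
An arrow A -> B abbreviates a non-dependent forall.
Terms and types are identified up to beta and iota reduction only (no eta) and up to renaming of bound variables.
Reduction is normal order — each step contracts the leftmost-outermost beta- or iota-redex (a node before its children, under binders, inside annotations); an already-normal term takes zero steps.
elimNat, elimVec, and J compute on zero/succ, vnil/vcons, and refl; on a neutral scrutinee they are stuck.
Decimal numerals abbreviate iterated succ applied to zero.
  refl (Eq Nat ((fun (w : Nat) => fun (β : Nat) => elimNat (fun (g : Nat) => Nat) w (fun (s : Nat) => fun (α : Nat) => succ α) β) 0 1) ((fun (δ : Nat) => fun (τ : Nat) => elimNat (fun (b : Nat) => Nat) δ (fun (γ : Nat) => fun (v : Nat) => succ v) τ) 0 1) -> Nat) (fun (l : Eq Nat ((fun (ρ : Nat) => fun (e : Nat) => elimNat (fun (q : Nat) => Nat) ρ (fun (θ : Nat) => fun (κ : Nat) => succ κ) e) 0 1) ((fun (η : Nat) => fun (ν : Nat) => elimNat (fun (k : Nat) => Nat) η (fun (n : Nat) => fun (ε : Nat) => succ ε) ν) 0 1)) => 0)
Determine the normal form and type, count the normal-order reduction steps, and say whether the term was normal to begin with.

reduced normal form:
  refl (Eq Nat 1 1 -> Nat) (fun (w : Eq Nat 1 1) => 0)
inferred type:
  Eq (Eq Nat 1 1 -> Nat) (fun (w : Eq Nat 1 1) => 0) (fun (β : Eq Nat 1 1) => 0)
steps to reach normal form (normal order): 24
term was already normal: no
first contracted redex: a beta-redex


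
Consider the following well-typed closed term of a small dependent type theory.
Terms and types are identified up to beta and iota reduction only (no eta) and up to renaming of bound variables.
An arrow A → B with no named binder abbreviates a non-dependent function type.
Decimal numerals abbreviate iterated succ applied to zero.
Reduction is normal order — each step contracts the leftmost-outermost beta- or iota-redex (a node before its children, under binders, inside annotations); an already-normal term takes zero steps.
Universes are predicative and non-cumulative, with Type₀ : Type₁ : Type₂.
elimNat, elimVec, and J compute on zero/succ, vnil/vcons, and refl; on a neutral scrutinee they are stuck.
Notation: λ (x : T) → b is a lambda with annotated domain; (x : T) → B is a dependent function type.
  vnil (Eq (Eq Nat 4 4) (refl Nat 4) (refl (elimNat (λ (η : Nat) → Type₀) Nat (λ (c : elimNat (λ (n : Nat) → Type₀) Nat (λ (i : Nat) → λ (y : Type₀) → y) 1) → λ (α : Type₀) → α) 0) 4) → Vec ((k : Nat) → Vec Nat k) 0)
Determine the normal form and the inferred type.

resulting normal form:
  vnil (Eq (Eq Nat 4 4) (refl Nat 4) (refl Nat 4) → Vec ((η : Nat) → Vec Nat η) 0)
inferred type:
  Vec (Eq (Eq Nat 4 4) (refl Nat 4) (refl Nat 4) → Vec ((η : Nat) → Vec Nat η) 0) 0


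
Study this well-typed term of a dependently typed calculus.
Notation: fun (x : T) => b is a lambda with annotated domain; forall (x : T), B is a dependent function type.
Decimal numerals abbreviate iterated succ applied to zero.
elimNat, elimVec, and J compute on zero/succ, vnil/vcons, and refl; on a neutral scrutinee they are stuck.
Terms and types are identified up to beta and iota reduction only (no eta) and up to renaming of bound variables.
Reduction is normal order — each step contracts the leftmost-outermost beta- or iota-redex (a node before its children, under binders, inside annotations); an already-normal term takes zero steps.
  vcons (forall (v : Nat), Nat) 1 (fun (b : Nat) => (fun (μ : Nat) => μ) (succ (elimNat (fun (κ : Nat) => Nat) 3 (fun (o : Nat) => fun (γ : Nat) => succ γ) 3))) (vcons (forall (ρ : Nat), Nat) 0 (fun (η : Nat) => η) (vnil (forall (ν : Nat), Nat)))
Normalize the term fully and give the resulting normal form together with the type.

normal form:
  vcons (forall (v : Nat), Nat) 1 (fun (b : Nat) => 7) (vcons (forall (μ : Nat), Nat) 0 (fun (κ : Nat) => κ) (vnil (forall (o : Nat), Nat)))
inferred type:
  Vec (forall (v : Nat), Nat) 2
observation: contracting a beta-redex first, the term normalizes in 11 steps.


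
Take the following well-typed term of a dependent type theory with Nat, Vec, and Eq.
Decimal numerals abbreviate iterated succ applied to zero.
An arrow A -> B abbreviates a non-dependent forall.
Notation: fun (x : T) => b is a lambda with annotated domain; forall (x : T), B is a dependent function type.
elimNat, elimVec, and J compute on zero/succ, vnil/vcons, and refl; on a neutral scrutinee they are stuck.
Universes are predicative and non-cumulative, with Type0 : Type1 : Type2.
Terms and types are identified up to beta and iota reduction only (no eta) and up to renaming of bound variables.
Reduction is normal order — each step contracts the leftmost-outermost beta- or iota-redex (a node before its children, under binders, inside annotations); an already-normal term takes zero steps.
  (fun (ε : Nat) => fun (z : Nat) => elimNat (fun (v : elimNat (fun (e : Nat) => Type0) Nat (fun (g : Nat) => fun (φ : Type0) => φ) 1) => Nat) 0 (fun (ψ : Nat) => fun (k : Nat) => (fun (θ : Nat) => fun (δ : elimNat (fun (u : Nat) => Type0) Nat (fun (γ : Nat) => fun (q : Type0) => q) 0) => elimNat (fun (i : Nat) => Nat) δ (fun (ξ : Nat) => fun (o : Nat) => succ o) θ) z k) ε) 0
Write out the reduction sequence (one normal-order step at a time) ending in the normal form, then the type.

normal-order reduction sequence:
  (fun (ε : Nat) => fun (z : Nat) => elimNat (fun (v : elimNat (fun (e : Nat) => Type0) Nat (fun (g : Nat) => fun (φ : Type0) => φ) 1) => Nat) 0 (fun (ψ : Nat) => fun (k : Nat) => (fun (θ : Nat) => fun (δ : elimNat (fun (u : Nat) => Type0) Nat (fun (γ : Nat) => fun (q : Type0) => q) 0) => elimNat (fun (i : Nat) => Nat) δ (fun (ξ : Nat) => fun (o : Nat) => succ o) θ) z k) ε) 0
  ~> fun (ε : Nat) => elimNat (fun (z : elimNat (fun (v : Nat) => Type0) Nat (fun (e : Nat) => fun (g : Type0) => g) 1) => Nat) 0 (fun (φ : Nat) => fun (ψ : Nat) => (fun (k : Nat) => fun (θ : elimNat (fun (δ : Nat) => Type0) Nat (fun (u : Nat) => fun (γ : Type0) => γ) 0) => elimNat (fun (q : Nat) => Nat) θ (fun (i : Nat) => fun (ξ : Nat) => succ ξ) k) ε ψ) 0
  ~> fun (ε : Nat) => 0
inferred type:
  Nat -> Nat


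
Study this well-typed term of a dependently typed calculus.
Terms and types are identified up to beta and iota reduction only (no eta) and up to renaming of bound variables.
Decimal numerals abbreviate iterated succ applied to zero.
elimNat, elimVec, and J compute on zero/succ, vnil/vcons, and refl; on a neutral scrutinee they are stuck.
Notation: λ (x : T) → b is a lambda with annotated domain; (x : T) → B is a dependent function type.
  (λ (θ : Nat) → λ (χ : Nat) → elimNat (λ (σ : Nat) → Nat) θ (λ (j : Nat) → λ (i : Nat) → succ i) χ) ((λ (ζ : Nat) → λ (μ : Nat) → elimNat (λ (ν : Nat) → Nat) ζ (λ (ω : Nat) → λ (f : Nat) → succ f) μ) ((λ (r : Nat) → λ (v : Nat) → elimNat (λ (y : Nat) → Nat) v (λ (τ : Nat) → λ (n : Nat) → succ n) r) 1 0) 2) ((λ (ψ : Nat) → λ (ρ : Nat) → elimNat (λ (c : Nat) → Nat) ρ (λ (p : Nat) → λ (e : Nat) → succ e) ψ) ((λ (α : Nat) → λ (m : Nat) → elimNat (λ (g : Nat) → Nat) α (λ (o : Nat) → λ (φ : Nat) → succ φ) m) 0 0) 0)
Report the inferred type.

inferred type:
  Nat


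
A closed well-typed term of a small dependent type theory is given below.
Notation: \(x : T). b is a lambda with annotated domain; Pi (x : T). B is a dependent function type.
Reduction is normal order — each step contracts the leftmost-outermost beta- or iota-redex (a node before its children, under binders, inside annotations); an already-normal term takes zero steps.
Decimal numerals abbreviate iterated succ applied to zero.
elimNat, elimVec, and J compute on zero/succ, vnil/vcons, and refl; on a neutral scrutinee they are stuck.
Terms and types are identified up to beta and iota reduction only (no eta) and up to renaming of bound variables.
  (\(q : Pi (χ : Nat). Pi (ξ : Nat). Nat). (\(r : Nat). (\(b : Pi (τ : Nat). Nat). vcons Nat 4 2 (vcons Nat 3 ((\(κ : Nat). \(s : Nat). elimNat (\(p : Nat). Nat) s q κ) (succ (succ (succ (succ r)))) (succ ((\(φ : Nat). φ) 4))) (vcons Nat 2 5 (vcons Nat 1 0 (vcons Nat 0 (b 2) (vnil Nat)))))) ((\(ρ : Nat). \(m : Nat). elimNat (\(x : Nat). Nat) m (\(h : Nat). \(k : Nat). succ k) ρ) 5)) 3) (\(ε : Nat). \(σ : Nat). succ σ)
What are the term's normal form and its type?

resulting normal form:
  vcons Nat 4 2 (vcons Nat 3 12 (vcons Nat 2 5 (vcons Nat 1 0 (vcons Nat 0 7 (vnil Nat)))))
the term's type:
  Vec Nat 5
observation: the leftmost-outermost redex is a beta-redex, and normalization takes 46 steps.


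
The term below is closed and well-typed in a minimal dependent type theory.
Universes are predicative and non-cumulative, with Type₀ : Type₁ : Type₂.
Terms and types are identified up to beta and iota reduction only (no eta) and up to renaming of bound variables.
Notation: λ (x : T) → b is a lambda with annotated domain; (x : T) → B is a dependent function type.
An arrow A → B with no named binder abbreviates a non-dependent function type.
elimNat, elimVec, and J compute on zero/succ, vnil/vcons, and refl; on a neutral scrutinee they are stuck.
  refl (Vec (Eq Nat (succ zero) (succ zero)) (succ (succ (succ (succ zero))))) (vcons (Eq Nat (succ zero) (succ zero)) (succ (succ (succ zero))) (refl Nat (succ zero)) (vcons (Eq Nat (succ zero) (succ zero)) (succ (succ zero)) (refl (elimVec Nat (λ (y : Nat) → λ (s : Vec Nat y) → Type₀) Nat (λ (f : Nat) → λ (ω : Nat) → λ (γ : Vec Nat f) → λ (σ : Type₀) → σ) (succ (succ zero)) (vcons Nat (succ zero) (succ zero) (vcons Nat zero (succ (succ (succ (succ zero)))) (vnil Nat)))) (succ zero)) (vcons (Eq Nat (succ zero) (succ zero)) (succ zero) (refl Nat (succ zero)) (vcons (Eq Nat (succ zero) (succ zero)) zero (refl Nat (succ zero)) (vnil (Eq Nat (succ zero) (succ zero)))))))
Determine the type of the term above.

type:
  Eq (Vec (Eq Nat (succ zero) (succ zero)) (succ (succ (succ (succ zero))))) (vcons (Eq Nat (succ zero) (succ zero)) (succ (succ (succ zero))) (refl Nat (succ zero)) (vcons (Eq Nat (succ zero) (succ zero)) (succ (succ zero)) (refl Nat (succ zero)) (vcons (Eq Nat (succ zero) (succ zero)) (succ zero) (refl Nat (succ zero)) (vcons (Eq Nat (succ zero) (succ zero)) zero (refl Nat (succ zero)) (vnil (Eq Nat (succ zero) (succ zero))))))) (vcons (Eq Nat (succ zero) (succ zero)) (succ (succ (succ zero))) (refl Nat (succ zero)) (vcons (Eq Nat (succ zero) (succ zero)) (succ (succ zero)) (refl Nat (succ zero)) (vcons (Eq Nat (succ zero) (succ zero)) (succ zero) (refl Nat (succ zero)) (vcons (Eq Nat (succ zero) (succ zero)) zero (refl Nat (succ zero)) (vnil (Eq Nat (succ zero) (succ zero)))))))


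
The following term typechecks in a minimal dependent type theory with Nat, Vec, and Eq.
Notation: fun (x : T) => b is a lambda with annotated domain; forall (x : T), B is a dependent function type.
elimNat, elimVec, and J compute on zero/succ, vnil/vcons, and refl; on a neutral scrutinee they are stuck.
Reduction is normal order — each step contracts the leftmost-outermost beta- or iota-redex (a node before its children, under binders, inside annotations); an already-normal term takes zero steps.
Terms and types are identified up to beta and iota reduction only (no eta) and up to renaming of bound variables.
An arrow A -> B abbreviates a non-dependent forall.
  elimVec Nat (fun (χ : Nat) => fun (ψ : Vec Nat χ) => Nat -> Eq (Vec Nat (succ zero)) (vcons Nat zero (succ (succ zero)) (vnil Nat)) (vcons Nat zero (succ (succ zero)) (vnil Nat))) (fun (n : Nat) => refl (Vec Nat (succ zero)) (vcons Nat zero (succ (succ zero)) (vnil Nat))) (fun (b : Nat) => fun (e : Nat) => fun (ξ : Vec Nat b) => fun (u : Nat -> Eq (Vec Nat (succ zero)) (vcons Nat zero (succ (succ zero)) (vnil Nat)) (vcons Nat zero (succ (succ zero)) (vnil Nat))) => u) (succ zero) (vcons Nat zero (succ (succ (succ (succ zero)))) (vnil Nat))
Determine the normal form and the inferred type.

reduced normal form:
  fun (χ : Nat) => refl (Vec Nat (succ zero)) (vcons Nat zero (succ (succ zero)) (vnil Nat))
the term's type:
  Nat -> Eq (Vec Nat (succ zero)) (vcons Nat zero (succ (succ zero)) (vnil Nat)) (vcons Nat zero (succ (succ zero)) (vnil Nat))
observation: reduction starts at an elimVec iota-redex, and 6 normal-order steps reach the normal form.


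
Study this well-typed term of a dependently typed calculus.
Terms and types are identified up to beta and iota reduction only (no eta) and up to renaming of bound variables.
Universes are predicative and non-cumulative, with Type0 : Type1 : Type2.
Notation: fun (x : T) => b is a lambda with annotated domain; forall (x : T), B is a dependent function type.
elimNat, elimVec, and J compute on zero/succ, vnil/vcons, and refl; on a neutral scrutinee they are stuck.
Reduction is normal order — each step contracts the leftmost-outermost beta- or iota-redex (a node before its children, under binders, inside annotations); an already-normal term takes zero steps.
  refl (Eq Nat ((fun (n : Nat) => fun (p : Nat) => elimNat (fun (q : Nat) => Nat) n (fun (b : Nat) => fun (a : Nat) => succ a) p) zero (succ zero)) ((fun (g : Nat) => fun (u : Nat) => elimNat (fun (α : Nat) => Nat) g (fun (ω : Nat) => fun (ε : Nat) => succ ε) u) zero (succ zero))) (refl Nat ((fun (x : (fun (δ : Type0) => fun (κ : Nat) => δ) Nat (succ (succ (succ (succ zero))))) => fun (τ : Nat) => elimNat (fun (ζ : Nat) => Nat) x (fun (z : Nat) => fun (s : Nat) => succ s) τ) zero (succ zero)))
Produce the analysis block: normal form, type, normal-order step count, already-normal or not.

reduced normal form:
  refl (Eq Nat (succ zero) (succ zero)) (refl Nat (succ zero))
type:
  Eq (Eq Nat (succ zero) (succ zero)) (refl Nat (succ zero)) (refl Nat (succ zero))
steps to reach normal form (normal order): 18
started in normal form: no
first contracted redex: a beta-redex


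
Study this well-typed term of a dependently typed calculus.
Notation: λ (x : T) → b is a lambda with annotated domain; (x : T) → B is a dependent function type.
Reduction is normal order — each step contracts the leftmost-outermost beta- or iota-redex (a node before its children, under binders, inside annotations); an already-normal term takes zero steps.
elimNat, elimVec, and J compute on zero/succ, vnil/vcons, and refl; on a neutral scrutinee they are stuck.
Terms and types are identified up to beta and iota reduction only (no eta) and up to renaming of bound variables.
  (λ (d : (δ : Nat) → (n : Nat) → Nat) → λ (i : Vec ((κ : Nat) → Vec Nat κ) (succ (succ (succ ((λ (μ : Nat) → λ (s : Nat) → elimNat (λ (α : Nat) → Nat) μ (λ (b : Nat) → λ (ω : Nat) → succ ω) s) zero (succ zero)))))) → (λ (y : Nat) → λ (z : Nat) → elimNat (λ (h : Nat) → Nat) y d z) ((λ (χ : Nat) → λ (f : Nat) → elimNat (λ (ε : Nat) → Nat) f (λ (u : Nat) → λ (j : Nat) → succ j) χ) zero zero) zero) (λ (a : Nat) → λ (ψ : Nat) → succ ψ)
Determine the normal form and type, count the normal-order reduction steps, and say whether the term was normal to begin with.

resulting normal form:
  λ (d : Vec ((δ : Nat) → Vec Nat δ) (succ (succ (succ (succ zero))))) → zero
the term's type:
  (d : Vec ((δ : Nat) → Vec Nat δ) (succ (succ (succ (succ zero))))) → Nat
reduction steps (normal order): 13
term was already normal: no
first redex: a beta-redex


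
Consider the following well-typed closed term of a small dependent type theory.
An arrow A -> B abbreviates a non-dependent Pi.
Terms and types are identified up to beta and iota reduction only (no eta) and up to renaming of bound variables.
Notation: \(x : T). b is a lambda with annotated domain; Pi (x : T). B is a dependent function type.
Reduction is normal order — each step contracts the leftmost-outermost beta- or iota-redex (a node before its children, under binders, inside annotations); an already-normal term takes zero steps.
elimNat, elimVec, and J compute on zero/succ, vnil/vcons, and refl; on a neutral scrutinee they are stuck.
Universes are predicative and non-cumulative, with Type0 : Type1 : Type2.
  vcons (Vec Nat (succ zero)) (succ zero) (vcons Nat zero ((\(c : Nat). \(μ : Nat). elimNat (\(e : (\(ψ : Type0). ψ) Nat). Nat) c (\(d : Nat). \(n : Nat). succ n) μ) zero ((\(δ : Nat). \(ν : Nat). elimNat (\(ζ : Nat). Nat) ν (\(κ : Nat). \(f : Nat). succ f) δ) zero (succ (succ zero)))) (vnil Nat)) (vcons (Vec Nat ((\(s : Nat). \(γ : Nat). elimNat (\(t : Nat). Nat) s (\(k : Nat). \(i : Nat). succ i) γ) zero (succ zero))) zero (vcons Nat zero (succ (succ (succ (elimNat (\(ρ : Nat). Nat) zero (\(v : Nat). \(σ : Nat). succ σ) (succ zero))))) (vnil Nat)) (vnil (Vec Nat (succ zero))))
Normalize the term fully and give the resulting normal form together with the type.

resulting normal form:
  vcons (Vec Nat (succ zero)) (succ zero) (vcons Nat zero (succ (succ zero)) (vnil Nat)) (vcons (Vec Nat (succ zero)) zero (vcons Nat zero (succ (succ (succ (succ zero)))) (vnil Nat)) (vnil (Vec Nat (succ zero))))
type:
  Vec (Vec Nat (succ zero)) (succ (succ zero))


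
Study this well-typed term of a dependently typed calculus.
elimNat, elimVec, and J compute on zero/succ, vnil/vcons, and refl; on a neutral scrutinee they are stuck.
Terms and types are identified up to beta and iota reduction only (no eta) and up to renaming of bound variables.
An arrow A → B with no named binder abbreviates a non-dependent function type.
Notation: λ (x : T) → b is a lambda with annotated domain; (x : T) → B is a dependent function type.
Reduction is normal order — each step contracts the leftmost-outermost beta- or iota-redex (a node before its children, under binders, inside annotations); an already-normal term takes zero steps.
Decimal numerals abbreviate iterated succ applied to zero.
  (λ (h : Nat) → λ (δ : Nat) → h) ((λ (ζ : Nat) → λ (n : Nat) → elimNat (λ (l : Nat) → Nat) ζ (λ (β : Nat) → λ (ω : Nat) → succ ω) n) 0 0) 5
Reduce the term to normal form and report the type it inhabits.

reduced normal form:
  0
type:
  Nat


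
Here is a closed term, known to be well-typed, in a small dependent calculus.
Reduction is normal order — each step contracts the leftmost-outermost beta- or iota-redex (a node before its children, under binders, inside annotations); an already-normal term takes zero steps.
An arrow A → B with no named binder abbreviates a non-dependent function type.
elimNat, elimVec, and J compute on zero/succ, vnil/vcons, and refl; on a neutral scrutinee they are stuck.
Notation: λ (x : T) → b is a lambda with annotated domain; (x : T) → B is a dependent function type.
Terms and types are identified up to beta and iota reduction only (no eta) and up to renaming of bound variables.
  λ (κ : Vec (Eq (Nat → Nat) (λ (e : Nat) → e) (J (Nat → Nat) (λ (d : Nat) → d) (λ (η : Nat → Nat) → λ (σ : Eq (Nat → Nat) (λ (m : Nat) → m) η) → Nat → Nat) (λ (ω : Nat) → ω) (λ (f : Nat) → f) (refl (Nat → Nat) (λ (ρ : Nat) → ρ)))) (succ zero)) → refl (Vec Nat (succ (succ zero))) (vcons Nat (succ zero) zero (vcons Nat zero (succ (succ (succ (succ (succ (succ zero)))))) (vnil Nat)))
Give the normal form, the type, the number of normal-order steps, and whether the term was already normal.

reduced normal form:
  λ (κ : Vec (Eq (Nat → Nat) (λ (e : Nat) → e) (λ (d : Nat) → d)) (succ zero)) → refl (Vec Nat (succ (succ zero))) (vcons Nat (succ zero) zero (vcons Nat zero (succ (succ (succ (succ (succ (succ zero)))))) (vnil Nat)))
the term's type:
  Vec (Eq (Nat → Nat) (λ (κ : Nat) → κ) (λ (e : Nat) → e)) (succ zero) → Eq (Vec Nat (succ (succ zero))) (vcons Nat (succ zero) zero (vcons Nat zero (succ (succ (succ (succ (succ (succ zero)))))) (vnil Nat))) (vcons Nat (succ zero) zero (vcons Nat zero (succ (succ (succ (succ (succ (succ zero)))))) (vnil Nat)))
reduction steps (normal order): 1
started in normal form: no
first contracted redex: a J iota-redex


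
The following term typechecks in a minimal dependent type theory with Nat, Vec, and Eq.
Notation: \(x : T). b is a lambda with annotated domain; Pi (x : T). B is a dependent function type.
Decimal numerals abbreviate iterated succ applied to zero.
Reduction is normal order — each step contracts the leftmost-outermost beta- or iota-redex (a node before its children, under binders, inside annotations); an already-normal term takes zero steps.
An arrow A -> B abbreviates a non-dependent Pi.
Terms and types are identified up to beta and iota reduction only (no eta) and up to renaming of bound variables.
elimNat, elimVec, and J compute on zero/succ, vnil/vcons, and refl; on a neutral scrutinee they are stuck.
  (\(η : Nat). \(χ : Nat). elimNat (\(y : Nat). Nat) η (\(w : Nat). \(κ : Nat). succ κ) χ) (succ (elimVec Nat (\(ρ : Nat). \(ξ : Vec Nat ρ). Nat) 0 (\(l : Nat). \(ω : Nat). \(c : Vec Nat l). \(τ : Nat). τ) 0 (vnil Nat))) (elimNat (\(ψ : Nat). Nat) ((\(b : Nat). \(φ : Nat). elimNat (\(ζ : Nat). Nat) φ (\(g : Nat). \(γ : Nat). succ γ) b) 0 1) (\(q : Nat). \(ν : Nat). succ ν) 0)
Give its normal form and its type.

normal form:
  2
type:
  Nat
observation: normalization takes exactly 11 steps under the normal-order strategy.
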